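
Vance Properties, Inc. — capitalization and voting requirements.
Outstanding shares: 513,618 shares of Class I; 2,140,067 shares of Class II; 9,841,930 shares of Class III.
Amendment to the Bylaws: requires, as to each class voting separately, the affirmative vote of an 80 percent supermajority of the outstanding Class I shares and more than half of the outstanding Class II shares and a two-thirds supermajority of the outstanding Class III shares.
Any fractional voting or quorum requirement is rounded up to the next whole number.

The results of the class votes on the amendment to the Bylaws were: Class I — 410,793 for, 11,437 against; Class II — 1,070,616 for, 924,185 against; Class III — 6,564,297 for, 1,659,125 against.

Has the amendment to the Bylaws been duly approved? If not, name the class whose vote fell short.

Class I: 4/5 of 513618 = 410894.40, rounded up to 410895; 410,895 required, 410,793 in favor — not approved.
Class II: a majority of 2140067 is 1070034; 1,070,034 required, 1,070,616 in favor — approved.
Class III: 2/3 of 9841930 = 6561286.67, rounded up to 6561287; 6,561,287 required, 6,564,297 in favor — approved.

Not approved — the Class I shares did not give the required vote.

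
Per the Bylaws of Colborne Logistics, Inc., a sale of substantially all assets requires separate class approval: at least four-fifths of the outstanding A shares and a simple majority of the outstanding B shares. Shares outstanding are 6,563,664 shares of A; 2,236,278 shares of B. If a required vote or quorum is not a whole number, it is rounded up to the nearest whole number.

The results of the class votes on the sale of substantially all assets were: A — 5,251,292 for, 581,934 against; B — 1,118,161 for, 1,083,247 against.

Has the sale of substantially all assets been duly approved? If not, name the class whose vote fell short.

A: 4/5 of 6563664 = 5250931.20, rounded up to 5250932; 5,250,932 required, 5,251,292 in favor — approved.
B: a majority of 2236278 is 1118140; 1,118,140 required, 1,118,161 in favor — approved.

Approved — every class gave the required vote.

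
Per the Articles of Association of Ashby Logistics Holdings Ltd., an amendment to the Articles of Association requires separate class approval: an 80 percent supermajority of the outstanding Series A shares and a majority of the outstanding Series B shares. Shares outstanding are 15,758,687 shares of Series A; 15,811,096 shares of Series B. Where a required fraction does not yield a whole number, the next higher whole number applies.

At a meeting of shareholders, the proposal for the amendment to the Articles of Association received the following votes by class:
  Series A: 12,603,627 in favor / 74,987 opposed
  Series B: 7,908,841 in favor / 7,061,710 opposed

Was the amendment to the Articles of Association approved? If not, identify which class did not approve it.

Not approved — the Series A shares did not give the required vote.

Series A: 4/5 of 15758687 = 12606949.60, rounded up to 12606950; 12,606,950 required, 12,603,627 in favor — not approved.
Series B: a majority of 15811096 is 7905549; 7,905,549 required, 7,908,841 in favor — approved.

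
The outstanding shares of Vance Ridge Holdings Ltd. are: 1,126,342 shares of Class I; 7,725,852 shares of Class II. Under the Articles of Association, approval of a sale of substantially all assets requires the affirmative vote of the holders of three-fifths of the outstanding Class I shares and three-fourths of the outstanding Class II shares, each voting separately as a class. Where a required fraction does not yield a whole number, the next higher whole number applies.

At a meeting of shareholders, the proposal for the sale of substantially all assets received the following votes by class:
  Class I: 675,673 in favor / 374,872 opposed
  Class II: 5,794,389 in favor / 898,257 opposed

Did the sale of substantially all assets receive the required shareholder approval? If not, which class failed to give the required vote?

Not approved — the Class I shares did not give the required vote.

Class I: 3/5 of 1126342 = 675805.20, rounded up to 675806; 675,806 required, 675,673 in favor — not approved.
Class II: 3/4 of 7725852 = 5794389; 5,794,389 required, 5,794,389 in favor — approved.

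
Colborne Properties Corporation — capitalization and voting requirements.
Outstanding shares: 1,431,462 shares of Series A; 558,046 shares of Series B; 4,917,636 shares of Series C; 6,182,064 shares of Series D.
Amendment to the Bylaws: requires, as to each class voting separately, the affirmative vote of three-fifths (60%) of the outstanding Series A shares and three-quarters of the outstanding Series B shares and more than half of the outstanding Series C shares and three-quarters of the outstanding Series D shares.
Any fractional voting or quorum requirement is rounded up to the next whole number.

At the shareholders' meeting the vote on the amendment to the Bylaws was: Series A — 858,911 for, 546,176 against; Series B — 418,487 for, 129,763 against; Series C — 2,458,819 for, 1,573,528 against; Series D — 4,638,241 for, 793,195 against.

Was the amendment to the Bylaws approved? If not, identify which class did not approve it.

Not approved — the Series B shares did not give the required vote.

Series A: 3/5 of 1431462 = 858877.20, rounded up to 858878; 858,878 required, 858,911 in favor — approved.
Series B: 3/4 of 558046 = 418534.50, rounded up to 418535; 418,535 required, 418,487 in favor — not approved.
Series C: a majority of 4917636 is 2458819; 2,458,819 required, 2,458,819 in favor — approved.
Series D: 3/4 of 6182064 = 4636548; 4,636,548 required, 4,638,241 in favor — approved.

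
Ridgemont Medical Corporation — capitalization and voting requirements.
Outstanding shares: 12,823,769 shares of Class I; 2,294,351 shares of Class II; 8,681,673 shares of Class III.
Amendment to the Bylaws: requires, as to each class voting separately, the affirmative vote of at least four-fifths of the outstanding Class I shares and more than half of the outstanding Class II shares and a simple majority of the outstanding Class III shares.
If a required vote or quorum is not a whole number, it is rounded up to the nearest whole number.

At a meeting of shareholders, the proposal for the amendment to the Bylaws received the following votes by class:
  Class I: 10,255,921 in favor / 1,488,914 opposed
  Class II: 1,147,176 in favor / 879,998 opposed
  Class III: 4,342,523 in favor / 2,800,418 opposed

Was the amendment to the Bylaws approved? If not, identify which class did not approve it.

Not approved — the Class I shares did not give the required vote.

Class I: 4/5 of 12823769 = 10259015.20, rounded up to 10259016; 10,259,016 required, 10,255,921 in favor — not approved.
Class II: a majority of 2294351 is 1147176; 1,147,176 required, 1,147,176 in favor — approved.
Class III: a majority of 8681673 is 4340837; 4,340,837 required, 4,342,523 in favor — approved.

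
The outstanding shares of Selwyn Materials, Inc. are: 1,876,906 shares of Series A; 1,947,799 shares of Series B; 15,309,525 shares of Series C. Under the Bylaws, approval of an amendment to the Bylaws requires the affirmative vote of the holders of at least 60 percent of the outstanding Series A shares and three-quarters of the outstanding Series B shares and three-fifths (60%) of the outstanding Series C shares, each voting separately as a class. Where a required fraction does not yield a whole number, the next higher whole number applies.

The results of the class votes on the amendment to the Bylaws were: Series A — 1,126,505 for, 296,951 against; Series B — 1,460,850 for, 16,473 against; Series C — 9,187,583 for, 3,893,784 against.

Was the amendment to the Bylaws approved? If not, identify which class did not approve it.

Series A: 3/5 of 1876906 = 1126143.60, rounded up to 1126144; 1,126,144 required, 1,126,505 in favor — approved.
Series B: 3/4 of 1947799 = 1460849.25, rounded up to 1460850; 1,460,850 required, 1,460,850 in favor — approved.
Series C: 3/5 of 15309525 = 9185715; 9,185,715 required, 9,187,583 in favor — approved.

Approved — every class gave the required vote.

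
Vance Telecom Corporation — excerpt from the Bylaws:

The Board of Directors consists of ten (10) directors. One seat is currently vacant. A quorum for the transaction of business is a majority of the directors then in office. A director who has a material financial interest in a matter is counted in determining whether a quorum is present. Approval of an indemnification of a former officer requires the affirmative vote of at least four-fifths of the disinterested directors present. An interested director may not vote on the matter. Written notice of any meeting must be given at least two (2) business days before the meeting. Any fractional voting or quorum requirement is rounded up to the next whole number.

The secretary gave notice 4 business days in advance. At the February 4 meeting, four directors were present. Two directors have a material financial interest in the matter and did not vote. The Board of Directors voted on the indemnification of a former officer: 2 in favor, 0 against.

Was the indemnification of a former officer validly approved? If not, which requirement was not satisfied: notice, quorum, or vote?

Invalid — quorum requirement not satisfied.

Notice: 4 business days given; 2 required (4 ≥ 2). Satisfied.
Quorum: 4 present (interested directors count toward quorum); quorum is 5. Not satisfied.
Vote: the indemnification of a former officer requires four-fifths of the disinterested directors present (4 − 2 = 2). 4/5 of 2 = 1.60, rounded up to 2, so 2 affirmative votes are needed; 2 voted in favor. Satisfied. (Moot — without a quorum no business can be validly transacted.)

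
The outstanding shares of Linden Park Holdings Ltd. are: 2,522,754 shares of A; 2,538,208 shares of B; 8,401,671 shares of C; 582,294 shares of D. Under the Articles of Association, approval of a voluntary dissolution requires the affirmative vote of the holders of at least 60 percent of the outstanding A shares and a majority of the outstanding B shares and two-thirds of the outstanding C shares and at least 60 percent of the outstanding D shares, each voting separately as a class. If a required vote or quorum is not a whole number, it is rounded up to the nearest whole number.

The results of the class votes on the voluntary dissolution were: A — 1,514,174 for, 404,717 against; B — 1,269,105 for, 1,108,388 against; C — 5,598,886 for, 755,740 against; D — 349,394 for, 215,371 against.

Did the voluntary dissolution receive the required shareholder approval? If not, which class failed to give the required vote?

A: 3/5 of 2522754 = 1513652.40, rounded up to 1513653; 1,513,653 required, 1,514,174 in favor — approved.
B: a majority of 2538208 is 1269105; 1,269,105 required, 1,269,105 in favor — approved.
C: 2/3 of 8401671 = 5601114; 5,601,114 required, 5,598,886 in favor — not approved.
D: 3/5 of 582294 = 349376.40, rounded up to 349377; 349,377 required, 349,394 in favor — approved.

Not approved — the C shares did not give the required vote.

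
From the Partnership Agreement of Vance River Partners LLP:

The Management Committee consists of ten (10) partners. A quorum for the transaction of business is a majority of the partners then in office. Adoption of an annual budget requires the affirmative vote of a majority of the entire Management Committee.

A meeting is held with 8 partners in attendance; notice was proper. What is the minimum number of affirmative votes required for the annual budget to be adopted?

The annual budget requires a majority of the entire Management Committee (10).
A majority of 10 is 6.

6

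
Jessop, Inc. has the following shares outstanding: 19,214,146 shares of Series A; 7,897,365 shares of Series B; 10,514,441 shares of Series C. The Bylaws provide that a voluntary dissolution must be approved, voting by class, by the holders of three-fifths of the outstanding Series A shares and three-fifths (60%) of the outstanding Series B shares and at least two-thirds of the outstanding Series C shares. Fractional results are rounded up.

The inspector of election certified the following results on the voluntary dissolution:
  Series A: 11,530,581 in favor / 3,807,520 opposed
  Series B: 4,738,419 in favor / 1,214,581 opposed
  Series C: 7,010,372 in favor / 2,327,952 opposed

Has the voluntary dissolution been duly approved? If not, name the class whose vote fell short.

Approved — every class gave the required vote.

Series A: 3/5 of 19214146 = 11528487.60, rounded up to 11528488; 11,528,488 required, 11,530,581 in favor — approved.
Series B: 3/5 of 7897365 = 4738419; 4,738,419 required, 4,738,419 in favor — approved.
Series C: 2/3 of 10514441 = 7009627.33, rounded up to 7009628; 7,009,628 required, 7,010,372 in favor — approved.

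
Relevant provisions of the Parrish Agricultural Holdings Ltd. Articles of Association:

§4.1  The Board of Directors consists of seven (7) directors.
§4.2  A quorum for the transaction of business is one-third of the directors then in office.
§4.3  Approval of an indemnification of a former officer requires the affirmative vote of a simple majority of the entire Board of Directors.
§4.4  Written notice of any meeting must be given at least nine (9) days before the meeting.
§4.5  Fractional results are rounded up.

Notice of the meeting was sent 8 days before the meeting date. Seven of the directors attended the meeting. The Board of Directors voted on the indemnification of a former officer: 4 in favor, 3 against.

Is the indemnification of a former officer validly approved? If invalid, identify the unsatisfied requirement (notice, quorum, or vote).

Invalid — notice requirement not satisfied.

Notice: 8 days given; 9 required (8 < 9). Not satisfied.
Quorum: 7 present; quorum is 3. Satisfied.
Vote: the indemnification of a former officer requires a majority of the entire Board of Directors (7). A majority of 7 is 4, so 4 affirmative votes are needed; 4 voted in favor. Satisfied.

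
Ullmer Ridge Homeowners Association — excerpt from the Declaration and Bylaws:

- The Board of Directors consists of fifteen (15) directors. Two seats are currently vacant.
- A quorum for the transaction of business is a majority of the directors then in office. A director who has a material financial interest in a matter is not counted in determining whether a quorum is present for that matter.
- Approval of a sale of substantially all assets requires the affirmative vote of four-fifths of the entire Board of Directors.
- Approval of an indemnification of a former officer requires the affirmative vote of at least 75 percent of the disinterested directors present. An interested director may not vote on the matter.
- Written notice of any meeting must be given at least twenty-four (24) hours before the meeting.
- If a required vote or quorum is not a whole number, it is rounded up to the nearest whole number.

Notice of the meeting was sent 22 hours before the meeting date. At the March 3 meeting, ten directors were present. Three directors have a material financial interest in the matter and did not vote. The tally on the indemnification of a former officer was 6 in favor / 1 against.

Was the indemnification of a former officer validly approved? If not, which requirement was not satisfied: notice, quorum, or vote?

Invalid — notice requirement not satisfied.

Notice: 22 hours given; 24 required (22 < 24). Not satisfied.
Quorum: 10 present, but the 3 interested directors do not count, leaving 7. Quorum is 7. Satisfied.
Vote: the indemnification of a former officer requires three-fourths of the disinterested directors present (10 − 3 = 7). 3/4 of 7 = 5.25, rounded up to 6, so 6 affirmative votes are needed; 6 voted in favor. Satisfied.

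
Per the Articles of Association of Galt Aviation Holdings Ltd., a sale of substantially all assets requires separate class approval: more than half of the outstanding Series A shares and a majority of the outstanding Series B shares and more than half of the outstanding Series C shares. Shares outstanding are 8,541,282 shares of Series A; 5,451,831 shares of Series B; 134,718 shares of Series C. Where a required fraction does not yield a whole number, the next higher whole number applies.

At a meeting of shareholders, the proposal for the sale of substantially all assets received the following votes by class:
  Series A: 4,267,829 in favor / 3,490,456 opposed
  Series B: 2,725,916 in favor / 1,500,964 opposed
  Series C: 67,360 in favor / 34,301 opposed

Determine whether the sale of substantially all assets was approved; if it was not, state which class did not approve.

Series A: a majority of 8541282 is 4270642; 4,270,642 required, 4,267,829 in favor — not approved.
Series B: a majority of 5451831 is 2725916; 2,725,916 required, 2,725,916 in favor — approved.
Series C: a majority of 134718 is 67360; 67,360 required, 67,360 in favor — approved.

Not approved — the Series A shares did not give the required vote.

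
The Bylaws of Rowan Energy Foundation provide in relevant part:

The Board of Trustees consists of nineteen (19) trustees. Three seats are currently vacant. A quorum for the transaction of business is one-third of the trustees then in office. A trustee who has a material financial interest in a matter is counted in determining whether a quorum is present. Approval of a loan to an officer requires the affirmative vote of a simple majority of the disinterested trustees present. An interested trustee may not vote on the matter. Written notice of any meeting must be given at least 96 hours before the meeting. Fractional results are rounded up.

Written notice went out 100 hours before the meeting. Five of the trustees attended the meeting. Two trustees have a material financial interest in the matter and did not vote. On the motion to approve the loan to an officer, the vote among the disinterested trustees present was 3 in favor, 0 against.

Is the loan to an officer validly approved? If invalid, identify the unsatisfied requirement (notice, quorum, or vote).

Notice: 100 hours given; 96 required (100 ≥ 96). Satisfied.
Quorum: 5 present (interested trustees count toward quorum); quorum is 6. Not satisfied.
Vote: the loan to an officer requires a majority of the disinterested trustees present (5 − 2 = 3). A majority of 3 is 2, so 2 affirmative votes are needed; 3 voted in favor. Satisfied. (Moot — without a quorum no business can be validly transacted.)

Invalid — quorum requirement not satisfied.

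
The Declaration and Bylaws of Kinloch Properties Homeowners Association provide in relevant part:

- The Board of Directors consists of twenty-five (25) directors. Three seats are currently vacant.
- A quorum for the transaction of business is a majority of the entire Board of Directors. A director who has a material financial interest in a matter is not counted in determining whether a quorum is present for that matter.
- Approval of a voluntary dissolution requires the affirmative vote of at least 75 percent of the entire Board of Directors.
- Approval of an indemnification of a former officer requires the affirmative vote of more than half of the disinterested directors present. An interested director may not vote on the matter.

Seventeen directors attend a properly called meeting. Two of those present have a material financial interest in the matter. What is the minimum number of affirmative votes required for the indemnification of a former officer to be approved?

The indemnification of a former officer requires a majority of the disinterested directors present (17 − 2 = 15).
A majority of 15 is 8.

8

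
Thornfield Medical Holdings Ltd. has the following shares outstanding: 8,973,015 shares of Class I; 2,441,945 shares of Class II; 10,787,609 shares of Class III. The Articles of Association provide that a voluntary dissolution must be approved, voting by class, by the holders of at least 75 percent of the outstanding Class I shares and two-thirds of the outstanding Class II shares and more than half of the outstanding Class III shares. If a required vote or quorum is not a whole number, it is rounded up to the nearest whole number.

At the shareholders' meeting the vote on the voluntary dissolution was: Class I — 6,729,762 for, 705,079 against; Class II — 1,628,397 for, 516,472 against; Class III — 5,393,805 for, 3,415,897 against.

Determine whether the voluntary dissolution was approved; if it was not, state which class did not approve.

Class I: 3/4 of 8973015 = 6729761.25, rounded up to 6729762; 6,729,762 required, 6,729,762 in favor — approved.
Class II: 2/3 of 2441945 = 1627963.33, rounded up to 1627964; 1,627,964 required, 1,628,397 in favor — approved.
Class III: a majority of 10787609 is 5393805; 5,393,805 required, 5,393,805 in favor — approved.

Approved — every class gave the required vote.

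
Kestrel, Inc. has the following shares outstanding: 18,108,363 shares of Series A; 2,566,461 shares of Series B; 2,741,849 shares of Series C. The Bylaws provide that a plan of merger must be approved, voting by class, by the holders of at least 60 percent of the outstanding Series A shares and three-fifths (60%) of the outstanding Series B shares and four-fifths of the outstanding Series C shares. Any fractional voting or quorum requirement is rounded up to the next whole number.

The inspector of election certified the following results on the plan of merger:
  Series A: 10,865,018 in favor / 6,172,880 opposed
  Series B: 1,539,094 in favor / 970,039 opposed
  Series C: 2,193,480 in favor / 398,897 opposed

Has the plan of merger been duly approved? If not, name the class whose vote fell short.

Series A: 3/5 of 18108363 = 10865017.80, rounded up to 10865018; 10,865,018 required, 10,865,018 in favor — approved.
Series B: 3/5 of 2566461 = 1539876.60, rounded up to 1539877; 1,539,877 required, 1,539,094 in favor — not approved.
Series C: 4/5 of 2741849 = 2193479.20, rounded up to 2193480; 2,193,480 required, 2,193,480 in favor — approved.

Not approved — the Series B shares did not give the required vote.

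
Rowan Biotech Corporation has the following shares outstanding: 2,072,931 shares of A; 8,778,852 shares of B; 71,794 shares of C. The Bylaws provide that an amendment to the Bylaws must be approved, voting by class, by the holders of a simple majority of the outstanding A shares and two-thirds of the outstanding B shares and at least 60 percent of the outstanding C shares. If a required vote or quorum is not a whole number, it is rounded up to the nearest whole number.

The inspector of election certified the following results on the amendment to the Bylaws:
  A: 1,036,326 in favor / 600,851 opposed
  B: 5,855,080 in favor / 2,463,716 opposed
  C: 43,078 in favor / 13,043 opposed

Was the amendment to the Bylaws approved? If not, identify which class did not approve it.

Not approved — the A shares did not give the required vote.

A: a majority of 2072931 is 1036466; 1,036,466 required, 1,036,326 in favor — not approved.
B: 2/3 of 8778852 = 5852568; 5,852,568 required, 5,855,080 in favor — approved.
C: 3/5 of 71794 = 43076.40, rounded up to 43077; 43,077 required, 43,078 in favor — approved.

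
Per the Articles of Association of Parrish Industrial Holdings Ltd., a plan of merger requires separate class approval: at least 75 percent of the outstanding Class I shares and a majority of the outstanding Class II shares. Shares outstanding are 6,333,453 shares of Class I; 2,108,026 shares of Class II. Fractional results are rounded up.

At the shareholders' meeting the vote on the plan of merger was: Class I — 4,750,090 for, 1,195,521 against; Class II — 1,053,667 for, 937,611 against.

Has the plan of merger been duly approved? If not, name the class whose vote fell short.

Not approved — the Class II shares did not give the required vote.

Class I: 3/4 of 6333453 = 4750089.75, rounded up to 4750090; 4,750,090 required, 4,750,090 in favor — approved.
Class II: a majority of 2108026 is 1054014; 1,054,014 required, 1,053,667 in favor — not approved.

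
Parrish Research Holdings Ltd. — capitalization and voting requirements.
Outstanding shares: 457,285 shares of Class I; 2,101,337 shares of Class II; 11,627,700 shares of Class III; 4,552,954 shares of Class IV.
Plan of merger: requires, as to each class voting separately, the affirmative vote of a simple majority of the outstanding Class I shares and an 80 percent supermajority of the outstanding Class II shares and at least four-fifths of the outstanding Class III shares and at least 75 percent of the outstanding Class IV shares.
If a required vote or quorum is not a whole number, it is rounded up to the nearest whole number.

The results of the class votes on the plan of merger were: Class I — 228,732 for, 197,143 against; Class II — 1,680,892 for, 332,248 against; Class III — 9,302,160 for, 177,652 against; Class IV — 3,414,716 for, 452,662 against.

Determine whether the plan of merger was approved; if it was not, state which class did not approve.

Class I: a majority of 457285 is 228643; 228,643 required, 228,732 in favor — approved.
Class II: 4/5 of 2101337 = 1681069.60, rounded up to 1681070; 1,681,070 required, 1,680,892 in favor — not approved.
Class III: 4/5 of 11627700 = 9302160; 9,302,160 required, 9,302,160 in favor — approved.
Class IV: 3/4 of 4552954 = 3414715.50, rounded up to 3414716; 3,414,716 required, 3,414,716 in favor — approved.

Not approved — the Class II shares did not give the required vote.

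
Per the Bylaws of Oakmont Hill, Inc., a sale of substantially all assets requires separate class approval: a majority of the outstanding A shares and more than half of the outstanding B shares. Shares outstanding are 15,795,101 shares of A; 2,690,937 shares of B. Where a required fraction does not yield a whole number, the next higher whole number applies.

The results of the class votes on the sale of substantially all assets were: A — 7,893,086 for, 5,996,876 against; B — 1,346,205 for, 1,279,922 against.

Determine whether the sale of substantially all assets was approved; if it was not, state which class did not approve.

A: a majority of 15795101 is 7897551; 7,897,551 required, 7,893,086 in favor — not approved.
B: a majority of 2690937 is 1345469; 1,345,469 required, 1,346,205 in favor — approved.

Not approved — the A shares did not give the required vote.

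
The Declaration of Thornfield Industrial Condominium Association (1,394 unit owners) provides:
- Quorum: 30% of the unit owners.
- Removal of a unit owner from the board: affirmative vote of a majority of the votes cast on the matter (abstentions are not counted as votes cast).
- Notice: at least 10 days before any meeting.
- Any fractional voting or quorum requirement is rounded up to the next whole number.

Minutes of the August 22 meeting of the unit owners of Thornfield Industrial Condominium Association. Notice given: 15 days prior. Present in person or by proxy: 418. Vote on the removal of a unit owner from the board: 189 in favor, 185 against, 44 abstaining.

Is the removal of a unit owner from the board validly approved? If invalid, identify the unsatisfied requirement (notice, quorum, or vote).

Notice: 15 days given; 10 required. Satisfied.
Quorum: 30% of 1,394 = 418.20, rounded up to 419; 418 present. Not satisfied.
Vote: requires a majority of the votes cast (418 − 44 abstaining = 374); a majority of 374 is 188, so 188 needed; 189 in favor. Satisfied.

Invalid — quorum requirement not satisfied.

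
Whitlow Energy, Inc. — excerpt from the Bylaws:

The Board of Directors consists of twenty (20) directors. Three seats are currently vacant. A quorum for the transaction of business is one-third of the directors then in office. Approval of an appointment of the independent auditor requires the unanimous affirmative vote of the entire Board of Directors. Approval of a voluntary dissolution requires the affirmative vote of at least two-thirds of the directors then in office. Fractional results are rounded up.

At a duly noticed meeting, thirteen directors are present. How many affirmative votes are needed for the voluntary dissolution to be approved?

The voluntary dissolution requires two-thirds of the directors then in office (17).
2/3 of 17 = 11.33, rounded up to 12.

12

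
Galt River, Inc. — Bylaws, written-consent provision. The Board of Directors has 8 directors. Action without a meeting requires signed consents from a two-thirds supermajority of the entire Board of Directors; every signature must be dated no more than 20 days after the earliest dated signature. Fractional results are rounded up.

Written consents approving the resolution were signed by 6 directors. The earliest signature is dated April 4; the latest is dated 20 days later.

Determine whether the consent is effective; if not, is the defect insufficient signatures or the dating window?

Effective — both the signature and dating-window requirements are satisfied.

Signatures required: a two-thirds supermajority of 8 — 2/3 of 8 = 5.33, rounded up to 6, so 6 needed; 6 signed. Sufficient.
Dating window: the latest signature is 20 days after the earliest; the limit is 20 days. Within the window.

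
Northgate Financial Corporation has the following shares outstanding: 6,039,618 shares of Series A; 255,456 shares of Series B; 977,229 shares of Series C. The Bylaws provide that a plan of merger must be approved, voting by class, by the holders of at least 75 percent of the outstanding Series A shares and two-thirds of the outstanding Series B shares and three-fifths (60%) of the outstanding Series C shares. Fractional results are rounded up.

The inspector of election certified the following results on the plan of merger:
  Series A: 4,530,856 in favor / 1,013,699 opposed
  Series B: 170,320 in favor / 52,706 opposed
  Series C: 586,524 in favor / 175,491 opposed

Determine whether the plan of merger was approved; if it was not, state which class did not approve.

Approved — every class gave the required vote.

Series A: 3/4 of 6039618 = 4529713.50, rounded up to 4529714; 4,529,714 required, 4,530,856 in favor — approved.
Series B: 2/3 of 255456 = 170304; 170,304 required, 170,320 in favor — approved.
Series C: 3/5 of 977229 = 586337.40, rounded up to 586338; 586,338 required, 586,524 in favor — approved.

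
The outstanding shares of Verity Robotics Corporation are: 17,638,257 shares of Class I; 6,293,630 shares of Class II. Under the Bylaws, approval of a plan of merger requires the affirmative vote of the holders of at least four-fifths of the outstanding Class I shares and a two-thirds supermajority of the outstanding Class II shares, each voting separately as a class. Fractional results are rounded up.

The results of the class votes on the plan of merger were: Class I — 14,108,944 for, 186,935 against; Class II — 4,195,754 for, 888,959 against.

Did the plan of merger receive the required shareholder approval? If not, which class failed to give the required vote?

Class I: 4/5 of 17638257 = 14110605.60, rounded up to 14110606; 14,110,606 required, 14,108,944 in favor — not approved.
Class II: 2/3 of 6293630 = 4195753.33, rounded up to 4195754; 4,195,754 required, 4,195,754 in favor — approved.

Not approved — the Class I shares did not give the required vote.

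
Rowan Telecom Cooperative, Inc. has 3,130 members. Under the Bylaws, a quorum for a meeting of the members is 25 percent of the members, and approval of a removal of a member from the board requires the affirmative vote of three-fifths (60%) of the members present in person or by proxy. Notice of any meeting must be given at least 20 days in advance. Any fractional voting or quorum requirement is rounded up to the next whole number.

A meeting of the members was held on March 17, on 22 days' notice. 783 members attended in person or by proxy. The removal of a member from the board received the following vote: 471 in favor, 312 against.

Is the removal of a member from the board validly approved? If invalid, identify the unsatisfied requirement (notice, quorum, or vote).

Valid — all requirements satisfied.

Notice: 22 days given; 20 required. Satisfied.
Quorum: 25% of 3,130 = 782.50, rounded up to 783; 783 present. Satisfied.
Vote: requires three-fifths of those present (783); 3/5 of 783 = 469.80, rounded up to 470, so 470 needed; 471 in favor. Satisfied.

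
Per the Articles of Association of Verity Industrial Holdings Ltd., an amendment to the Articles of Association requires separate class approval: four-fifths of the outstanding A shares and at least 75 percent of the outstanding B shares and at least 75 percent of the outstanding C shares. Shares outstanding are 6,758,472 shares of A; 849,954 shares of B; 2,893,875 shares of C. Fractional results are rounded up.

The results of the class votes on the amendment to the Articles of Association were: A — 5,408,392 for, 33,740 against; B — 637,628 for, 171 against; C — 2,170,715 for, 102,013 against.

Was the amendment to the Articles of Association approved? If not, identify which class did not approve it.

A: 4/5 of 6758472 = 5406777.60, rounded up to 5406778; 5,406,778 required, 5,408,392 in favor — approved.
B: 3/4 of 849954 = 637465.50, rounded up to 637466; 637,466 required, 637,628 in favor — approved.
C: 3/4 of 2893875 = 2170406.25, rounded up to 2170407; 2,170,407 required, 2,170,715 in favor — approved.

Approved — every class gave the required vote.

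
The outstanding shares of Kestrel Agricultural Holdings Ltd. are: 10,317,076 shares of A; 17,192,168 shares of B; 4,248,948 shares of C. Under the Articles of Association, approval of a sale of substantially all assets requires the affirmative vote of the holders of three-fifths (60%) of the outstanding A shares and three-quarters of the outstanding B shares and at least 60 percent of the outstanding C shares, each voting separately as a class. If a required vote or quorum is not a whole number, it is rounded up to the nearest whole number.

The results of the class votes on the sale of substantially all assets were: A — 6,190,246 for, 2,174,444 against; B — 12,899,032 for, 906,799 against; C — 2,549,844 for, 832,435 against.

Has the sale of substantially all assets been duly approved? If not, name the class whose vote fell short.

Approved — every class gave the required vote.

A: 3/5 of 10317076 = 6190245.60, rounded up to 6190246; 6,190,246 required, 6,190,246 in favor — approved.
B: 3/4 of 17192168 = 12894126; 12,894,126 required, 12,899,032 in favor — approved.
C: 3/5 of 4248948 = 2549368.80, rounded up to 2549369; 2,549,369 required, 2,549,844 in favor — approved.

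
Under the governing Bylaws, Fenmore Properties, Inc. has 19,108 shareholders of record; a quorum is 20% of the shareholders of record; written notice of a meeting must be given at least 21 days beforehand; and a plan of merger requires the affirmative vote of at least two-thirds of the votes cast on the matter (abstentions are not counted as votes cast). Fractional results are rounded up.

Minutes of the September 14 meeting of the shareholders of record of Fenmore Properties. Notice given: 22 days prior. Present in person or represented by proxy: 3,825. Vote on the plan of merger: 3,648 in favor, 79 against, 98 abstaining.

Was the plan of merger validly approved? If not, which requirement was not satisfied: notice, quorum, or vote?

Valid — all requirements satisfied.

Notice: 22 days given; 21 required. Satisfied.
Quorum: 20% of 19,108 = 3,821.60, rounded up to 3,822; 3,825 present. Satisfied.
Vote: requires two-thirds of the votes cast (3,825 − 98 abstaining = 3,727); 2/3 of 3727 = 2484.67, rounded up to 2485, so 2,485 needed; 3,648 in favor. Satisfied.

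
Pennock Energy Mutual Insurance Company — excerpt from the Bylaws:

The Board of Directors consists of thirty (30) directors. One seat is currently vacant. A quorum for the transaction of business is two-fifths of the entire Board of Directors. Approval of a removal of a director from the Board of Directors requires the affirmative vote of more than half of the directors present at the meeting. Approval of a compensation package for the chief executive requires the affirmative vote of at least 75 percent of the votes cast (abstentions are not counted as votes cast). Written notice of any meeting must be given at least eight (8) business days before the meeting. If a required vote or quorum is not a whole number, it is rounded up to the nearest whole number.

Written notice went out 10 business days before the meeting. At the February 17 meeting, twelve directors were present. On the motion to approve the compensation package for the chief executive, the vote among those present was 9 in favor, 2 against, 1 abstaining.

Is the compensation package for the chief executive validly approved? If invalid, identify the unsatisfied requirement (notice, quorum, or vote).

Notice: 10 business days given; 8 required (10 ≥ 8). Satisfied.
Quorum: 12 present; quorum is 12. Satisfied.
Vote: the compensation package for the chief executive requires three-fourths of the votes cast (12 present − 1 abstaining = 11). 3/4 of 11 = 8.25, rounded up to 9, so 9 affirmative votes are needed; 9 voted in favor. Satisfied.

Valid — all requirements satisfied.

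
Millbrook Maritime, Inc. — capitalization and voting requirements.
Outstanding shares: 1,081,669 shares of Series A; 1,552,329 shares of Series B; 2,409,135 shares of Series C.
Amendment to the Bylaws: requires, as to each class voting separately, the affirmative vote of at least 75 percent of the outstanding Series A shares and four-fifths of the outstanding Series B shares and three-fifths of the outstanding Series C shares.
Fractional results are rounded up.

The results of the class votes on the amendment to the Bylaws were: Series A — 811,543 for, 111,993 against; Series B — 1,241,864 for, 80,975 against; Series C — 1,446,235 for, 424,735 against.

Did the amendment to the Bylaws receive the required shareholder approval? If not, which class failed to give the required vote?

Series A: 3/4 of 1081669 = 811251.75, rounded up to 811252; 811,252 required, 811,543 in favor — approved.
Series B: 4/5 of 1552329 = 1241863.20, rounded up to 1241864; 1,241,864 required, 1,241,864 in favor — approved.
Series C: 3/5 of 2409135 = 1445481; 1,445,481 required, 1,446,235 in favor — approved.

Approved — every class gave the required vote.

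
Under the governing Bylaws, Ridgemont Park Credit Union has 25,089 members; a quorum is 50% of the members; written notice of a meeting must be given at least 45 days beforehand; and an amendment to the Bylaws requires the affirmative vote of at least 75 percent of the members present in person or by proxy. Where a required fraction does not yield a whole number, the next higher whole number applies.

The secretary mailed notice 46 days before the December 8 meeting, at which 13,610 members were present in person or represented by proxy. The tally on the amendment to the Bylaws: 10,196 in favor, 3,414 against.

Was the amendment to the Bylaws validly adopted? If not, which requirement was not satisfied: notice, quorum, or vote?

Invalid — vote requirement not satisfied.

Notice: 46 days given; 45 required. Satisfied.
Quorum: 50% of 25,089 = 12,544.50, rounded up to 12,545; 13,610 present. Satisfied.
Vote: requires three-fourths of those present (13,610); 3/4 of 13610 = 10207.50, rounded up to 10208, so 10,208 needed; 10,196 in favor. Not satisfied.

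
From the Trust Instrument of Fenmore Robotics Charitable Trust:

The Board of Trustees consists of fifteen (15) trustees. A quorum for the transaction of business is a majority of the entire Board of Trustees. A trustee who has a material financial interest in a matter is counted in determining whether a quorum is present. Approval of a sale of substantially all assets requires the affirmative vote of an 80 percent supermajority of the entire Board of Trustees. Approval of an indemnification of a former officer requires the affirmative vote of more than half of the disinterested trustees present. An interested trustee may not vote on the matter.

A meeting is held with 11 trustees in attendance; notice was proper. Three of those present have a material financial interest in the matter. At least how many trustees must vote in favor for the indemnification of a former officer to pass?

The indemnification of a former officer requires a majority of the disinterested trustees present (11 − 3 = 8).
A majority of 8 is 5.

5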